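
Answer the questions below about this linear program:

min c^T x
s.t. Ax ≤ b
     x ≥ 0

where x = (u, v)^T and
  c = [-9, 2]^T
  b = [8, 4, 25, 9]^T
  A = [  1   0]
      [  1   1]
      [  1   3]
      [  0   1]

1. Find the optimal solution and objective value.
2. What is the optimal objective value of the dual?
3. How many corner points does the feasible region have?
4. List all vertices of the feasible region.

1. u = 4, v = 0, z = -36
2. -36 (by strong duality, equal to the primal optimum)
3. 3
4. (0, 0), (4, 0), (0, 4)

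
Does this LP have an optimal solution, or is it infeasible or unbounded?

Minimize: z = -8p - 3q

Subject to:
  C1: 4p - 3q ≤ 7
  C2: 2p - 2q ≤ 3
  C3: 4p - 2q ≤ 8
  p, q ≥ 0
Feasible point: (0, 0) satisfies every constraint, so the LP is feasible.
Direction d = (0, 1): for each constraint row a, a·d ≤ 0 —
  (4)(0) + (-3)(1) = -3 ≤ 0
  (2)(0) + (-2)(1) = -2 ≤ 0
  (4)(0) + (-2)(1) = -2 ≤ 0
and d ≥ 0, so (0, 0) + t·d stays feasible for every t ≥ 0. Along this ray z = -8p - 3q changes by -3 per unit t, so z → −∞.

Unbounded: there is a feasible ray along which z → −∞.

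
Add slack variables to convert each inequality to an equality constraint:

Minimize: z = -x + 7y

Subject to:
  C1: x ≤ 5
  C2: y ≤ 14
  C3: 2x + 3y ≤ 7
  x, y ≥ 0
min z = -x + 7y

s.t.
  x + s1 = 5
  y + s2 = 14
  2x + 3y + s3 = 7
  x, y, s1, s2, s3 ≥ 0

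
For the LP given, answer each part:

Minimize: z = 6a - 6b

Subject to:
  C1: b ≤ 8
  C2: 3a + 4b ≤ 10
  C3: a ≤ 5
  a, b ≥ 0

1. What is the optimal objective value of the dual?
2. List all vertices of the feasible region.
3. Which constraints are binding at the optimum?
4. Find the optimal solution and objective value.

1. -15 (by strong duality, equal to the primal optimum)
2. (0, 0), (3.333, 0), (0, 2.5)
3. C2, a ≥ 0
4. a = 0, b = 2.5, z = -15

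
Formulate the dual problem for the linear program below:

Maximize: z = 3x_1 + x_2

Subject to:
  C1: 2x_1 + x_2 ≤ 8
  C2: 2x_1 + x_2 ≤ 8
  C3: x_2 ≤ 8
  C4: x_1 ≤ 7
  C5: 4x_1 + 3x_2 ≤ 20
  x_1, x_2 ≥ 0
Minimize: z = 8y1 + 8y2 + 8y3 + 7y4 + 20y5

Subject to:
  C1: -2y1 - 2y2 - y4 - 4y5 ≤ -3
  C2: -y1 - y2 - y3 - 3y5 ≤ -1
  y1, y2, y3, y4, y5 ≥ 0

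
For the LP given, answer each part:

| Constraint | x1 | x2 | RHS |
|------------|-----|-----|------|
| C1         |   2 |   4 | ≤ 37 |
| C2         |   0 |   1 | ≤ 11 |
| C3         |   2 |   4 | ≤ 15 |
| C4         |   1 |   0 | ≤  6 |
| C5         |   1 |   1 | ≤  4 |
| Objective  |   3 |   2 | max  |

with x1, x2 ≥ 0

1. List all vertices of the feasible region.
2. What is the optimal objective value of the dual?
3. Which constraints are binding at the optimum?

1. (0, 0), (4, 0), (0.5, 3.5), (0, 3.75)
2. 12 (by strong duality, equal to the primal optimum)
3. C5, x2 ≥ 0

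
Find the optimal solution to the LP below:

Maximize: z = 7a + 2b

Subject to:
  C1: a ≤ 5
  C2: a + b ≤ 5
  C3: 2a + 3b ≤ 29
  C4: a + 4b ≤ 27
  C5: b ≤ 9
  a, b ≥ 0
a = 5, b = 0, z = 35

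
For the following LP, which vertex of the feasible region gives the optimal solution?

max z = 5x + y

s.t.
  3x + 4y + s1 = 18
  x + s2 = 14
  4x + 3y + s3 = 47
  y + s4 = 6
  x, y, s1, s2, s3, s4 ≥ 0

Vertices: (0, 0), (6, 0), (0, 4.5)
(6, 0) with z = 30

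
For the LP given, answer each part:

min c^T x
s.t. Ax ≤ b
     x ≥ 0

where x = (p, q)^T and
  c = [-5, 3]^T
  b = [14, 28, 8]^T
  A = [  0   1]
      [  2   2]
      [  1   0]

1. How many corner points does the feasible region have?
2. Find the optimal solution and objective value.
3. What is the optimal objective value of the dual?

1. 4
2. p = 8, q = 0, z = -40
3. -40 (by strong duality, equal to the primal optimum)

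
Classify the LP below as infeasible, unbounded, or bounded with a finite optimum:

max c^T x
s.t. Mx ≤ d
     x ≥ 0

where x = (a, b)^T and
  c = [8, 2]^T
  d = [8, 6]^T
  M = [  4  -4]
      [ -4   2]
Feasible point: (0, 0) satisfies every constraint, so the LP is feasible.
Direction d = (1, 1): for each constraint row a, a·d ≤ 0 —
  (4)(1) + (-4)(1) = 0 ≤ 0
  (-4)(1) + (2)(1) = -2 ≤ 0
and d ≥ 0, so (0, 0) + t·d stays feasible for every t ≥ 0. Along this ray z = 8a + 2b changes by 10 per unit t, so z → +∞.

Unbounded: there is a feasible ray along which z → +∞.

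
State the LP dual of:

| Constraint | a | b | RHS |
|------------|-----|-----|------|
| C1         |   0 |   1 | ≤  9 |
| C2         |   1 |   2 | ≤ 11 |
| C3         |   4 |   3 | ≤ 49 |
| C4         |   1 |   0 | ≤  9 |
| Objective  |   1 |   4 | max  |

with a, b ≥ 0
Minimize: z = 9y1 + 11y2 + 49y3 + 9y4

Subject to:
  C1: -y2 - 4y3 - y4 ≤ -1
  C2: -y1 - 2y2 - 3y3 ≤ -4
  y1, y2, y3, y4 ≥ 0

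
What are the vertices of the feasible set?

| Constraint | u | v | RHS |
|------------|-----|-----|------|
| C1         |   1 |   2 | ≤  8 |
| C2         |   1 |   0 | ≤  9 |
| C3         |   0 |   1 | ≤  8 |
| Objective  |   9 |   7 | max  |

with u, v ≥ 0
Each vertex is the intersection of two constraint boundaries that also satisfies all remaining constraints:
  u = 0 and v = 0 → (0, 0)
  u + 2v = 8 and v = 0 → (8, 0)
  u + 2v = 8 and u = 0 → (0, 4)

Vertices: (0, 0), (8, 0), (0, 4)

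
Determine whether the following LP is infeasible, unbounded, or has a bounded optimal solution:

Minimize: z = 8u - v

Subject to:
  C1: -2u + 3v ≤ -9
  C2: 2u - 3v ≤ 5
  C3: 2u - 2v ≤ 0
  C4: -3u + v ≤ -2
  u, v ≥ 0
C2 requires 2u - 3v ≤ 5, while C1 (-2u + 3v ≤ -9) is equivalent to 2u - 3v ≥ 9. Together they would need 9 ≤ 2u - 3v ≤ 5, which is impossible since 9 > 5. No point satisfies all constraints.

Infeasible — the constraint set is empty.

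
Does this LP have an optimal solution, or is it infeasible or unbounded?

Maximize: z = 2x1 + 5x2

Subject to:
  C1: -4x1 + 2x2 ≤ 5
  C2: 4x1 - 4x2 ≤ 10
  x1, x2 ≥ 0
Feasible point: (0, 0) satisfies every constraint, so the LP is feasible.
Direction d = (1, 1): for each constraint row a, a·d ≤ 0 —
  (-4)(1) + (2)(1) = -2 ≤ 0
  (4)(1) + (-4)(1) = 0 ≤ 0
and d ≥ 0, so (0, 0) + t·d stays feasible for every t ≥ 0. Along this ray z = 2x1 + 5x2 changes by 7 per unit t, so z → +∞.

Unbounded: there is a feasible ray along which z → +∞.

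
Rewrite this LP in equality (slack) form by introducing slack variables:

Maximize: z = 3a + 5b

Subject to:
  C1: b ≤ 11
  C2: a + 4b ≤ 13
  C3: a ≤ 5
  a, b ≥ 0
max z = 3a + 5b

s.t.
  b + s1 = 11
  a + 4b + s2 = 13
  a + s3 = 5
  a, b, s1, s2, s3 ≥ 0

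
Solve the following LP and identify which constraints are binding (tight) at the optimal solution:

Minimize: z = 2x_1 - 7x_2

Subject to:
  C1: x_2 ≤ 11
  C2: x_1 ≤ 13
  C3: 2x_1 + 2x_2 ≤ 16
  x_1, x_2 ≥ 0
Optimal: x_1 = 0, x_2 = 8
Slack at optimum:
  C1: slack = 3
  C2: slack = 13
  C3: slack = 0 (binding)
  x_1 ≥ 0: x_1 = 0 (binding)
  x_2 ≥ 0: x_2 = 8
Binding constraints: C3, x_1 ≥ 0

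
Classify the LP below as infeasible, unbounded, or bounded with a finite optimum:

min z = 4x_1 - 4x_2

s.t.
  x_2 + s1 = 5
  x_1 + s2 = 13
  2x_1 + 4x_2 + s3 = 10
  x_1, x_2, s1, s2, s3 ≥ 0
The point (0, 2.5) satisfies every constraint, so the LP is feasible; the constraints give x_1 ≤ 13 and x_2 ≤ 5, which with x_1, x_2 ≥ 0 keep the feasible region inside a bounded box. A feasible, bounded LP attains a finite optimum at a vertex.

Evaluating z = 4x_1 - 4x_2 at each vertex:
  (0, 0): z = 0
  (5, 0): z = 20
  (0, 2.5): z = -10

Bounded optimum: z* = -10 at (0, 2.5).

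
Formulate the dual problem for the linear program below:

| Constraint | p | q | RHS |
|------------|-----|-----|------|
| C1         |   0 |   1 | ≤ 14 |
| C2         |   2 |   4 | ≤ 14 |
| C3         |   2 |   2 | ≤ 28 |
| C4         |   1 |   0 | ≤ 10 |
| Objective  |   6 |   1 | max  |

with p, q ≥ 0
Minimize: z = 14y1 + 14y2 + 28y3 + 10y4

Subject to:
  C1: -2y2 - 2y3 - y4 ≤ -6
  C2: -y1 - 4y2 - 2y3 ≤ -1
  y1, y2, y3, y4 ≥ 0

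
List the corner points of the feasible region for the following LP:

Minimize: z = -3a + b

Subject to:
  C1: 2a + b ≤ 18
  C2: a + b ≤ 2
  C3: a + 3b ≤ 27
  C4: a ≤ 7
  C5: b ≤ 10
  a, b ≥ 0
Each vertex is the intersection of two constraint boundaries that also satisfies all remaining constraints:
  a = 0 and b = 0 → (0, 0)
  a + b = 2 and b = 0 → (2, 0)
  a + b = 2 and a = 0 → (0, 2)

Vertices: (0, 0), (2, 0), (0, 2)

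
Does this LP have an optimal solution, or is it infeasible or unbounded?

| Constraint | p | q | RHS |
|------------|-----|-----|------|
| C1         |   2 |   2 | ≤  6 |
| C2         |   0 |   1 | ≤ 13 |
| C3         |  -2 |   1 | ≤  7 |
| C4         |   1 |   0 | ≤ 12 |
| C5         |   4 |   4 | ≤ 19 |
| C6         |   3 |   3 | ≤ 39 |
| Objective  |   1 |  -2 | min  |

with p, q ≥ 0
The point (0, 3) satisfies every constraint, so the LP is feasible; the constraints give p ≤ 12 and q ≤ 13, which with p, q ≥ 0 keep the feasible region inside a bounded box. A feasible, bounded LP attains a finite optimum at a vertex.

Evaluating z = p - 2q at each vertex:
  (0, 0): z = 0
  (3, 0): z = 3
  (0, 3): z = -6

Feasible with finite optimum z* = -6 at (0, 3).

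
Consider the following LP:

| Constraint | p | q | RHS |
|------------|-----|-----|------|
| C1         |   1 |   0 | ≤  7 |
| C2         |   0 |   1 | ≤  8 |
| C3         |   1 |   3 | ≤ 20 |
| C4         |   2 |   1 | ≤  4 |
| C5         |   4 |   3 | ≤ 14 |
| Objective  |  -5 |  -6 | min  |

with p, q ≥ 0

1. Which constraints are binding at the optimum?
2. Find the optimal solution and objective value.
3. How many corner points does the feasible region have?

1. C4, p ≥ 0
2. p = 0, q = 4, z = -24
3. 3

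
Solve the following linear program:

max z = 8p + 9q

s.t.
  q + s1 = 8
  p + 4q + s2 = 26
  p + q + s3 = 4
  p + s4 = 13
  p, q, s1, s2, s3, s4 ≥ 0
p = 0, q = 4, z = 36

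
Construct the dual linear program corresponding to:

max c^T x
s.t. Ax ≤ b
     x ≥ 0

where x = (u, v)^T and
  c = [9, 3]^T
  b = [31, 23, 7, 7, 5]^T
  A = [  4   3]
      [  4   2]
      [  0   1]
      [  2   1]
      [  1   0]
Minimize: z = 31y1 + 23y2 + 7y3 + 7y4 + 5y5

Subject to:
  C1: -4y1 - 4y2 - 2y4 - y5 ≤ -9
  C2: -3y1 - 2y2 - y3 - y4 ≤ -3
  y1, y2, y3, y4, y5 ≥ 0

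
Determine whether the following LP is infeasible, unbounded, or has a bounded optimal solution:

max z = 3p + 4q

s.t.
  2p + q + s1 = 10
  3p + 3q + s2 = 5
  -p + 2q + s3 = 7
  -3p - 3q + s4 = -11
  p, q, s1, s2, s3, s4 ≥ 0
The row 3p + 3q + s2 = 5 with s2 ≥ 0 requires 3p + 3q ≤ 5, while the row -3p - 3q + s4 = -11 with s4 ≥ 0 is equivalent to 3p + 3q ≥ 11. Together they would need 11 ≤ 3p + 3q ≤ 5, which is impossible since 11 > 5. No point satisfies all constraints.

Infeasible — the constraint set is empty.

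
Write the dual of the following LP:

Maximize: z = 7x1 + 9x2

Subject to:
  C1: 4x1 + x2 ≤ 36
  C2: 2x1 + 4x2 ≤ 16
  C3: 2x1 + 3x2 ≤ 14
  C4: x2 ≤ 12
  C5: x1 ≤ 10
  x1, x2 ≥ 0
Minimize: z = 36y1 + 16y2 + 14y3 + 12y4 + 10y5

Subject to:
  C1: -4y1 - 2y2 - 2y3 - y5 ≤ -7
  C2: -y1 - 4y2 - 3y3 - y4 ≤ -9
  y1, y2, y3, y4, y5 ≥ 0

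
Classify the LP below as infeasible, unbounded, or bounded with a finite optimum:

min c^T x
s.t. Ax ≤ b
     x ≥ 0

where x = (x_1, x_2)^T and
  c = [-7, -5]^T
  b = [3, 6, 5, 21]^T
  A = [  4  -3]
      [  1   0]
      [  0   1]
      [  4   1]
The point (4, 5) satisfies every constraint, so the LP is feasible; the constraints give x_1 ≤ 6 and x_2 ≤ 5, which with x_1, x_2 ≥ 0 keep the feasible region inside a bounded box. A feasible, bounded LP attains a finite optimum at a vertex.

Evaluating z = -7x_1 - 5x_2 at each vertex:
  (0, 0): z = 0
  (0.75, 0): z = -5.25
  (4.125, 4.5): z = -51.38
  (4, 5): z = -53
  (0, 5): z = -25

Feasible with finite optimum z* = -53 at (4, 5).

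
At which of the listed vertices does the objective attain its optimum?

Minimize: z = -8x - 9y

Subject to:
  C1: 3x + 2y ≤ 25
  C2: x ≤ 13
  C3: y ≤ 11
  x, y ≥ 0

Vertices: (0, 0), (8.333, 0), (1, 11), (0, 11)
Evaluating z = -8x - 9y at each vertex:
  (0, 0): z = 0
  (8.333, 0): z = -66.67
  (1, 11): z = -107
  (0, 11): z = -99

The smallest value is z = -107, attained at (1, 11).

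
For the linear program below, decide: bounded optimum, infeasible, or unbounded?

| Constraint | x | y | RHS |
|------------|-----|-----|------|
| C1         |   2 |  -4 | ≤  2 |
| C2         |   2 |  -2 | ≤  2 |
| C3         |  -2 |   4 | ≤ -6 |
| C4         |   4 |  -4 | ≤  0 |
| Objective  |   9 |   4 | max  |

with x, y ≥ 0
C1 requires 2x - 4y ≤ 2, while C3 (-2x + 4y ≤ -6) is equivalent to 2x - 4y ≥ 6. Together they would need 6 ≤ 2x - 4y ≤ 2, which is impossible since 6 > 2. No point satisfies all constraints.

Infeasible — the constraint set is empty.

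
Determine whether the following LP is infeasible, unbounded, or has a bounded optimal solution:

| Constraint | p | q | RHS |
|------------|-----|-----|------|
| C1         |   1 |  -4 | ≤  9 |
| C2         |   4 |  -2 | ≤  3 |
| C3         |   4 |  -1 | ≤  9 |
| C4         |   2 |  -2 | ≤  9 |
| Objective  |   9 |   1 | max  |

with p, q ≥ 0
Feasible point: (0, 0) satisfies every constraint, so the LP is feasible.
Direction d = (0, 1): for each constraint row a, a·d ≤ 0 —
  (1)(0) + (-4)(1) = -4 ≤ 0
  (4)(0) + (-2)(1) = -2 ≤ 0
  (4)(0) + (-1)(1) = -1 ≤ 0
  (2)(0) + (-2)(1) = -2 ≤ 0
and d ≥ 0, so (0, 0) + t·d stays feasible for every t ≥ 0. Along this ray z = 9p + q changes by 1 per unit t, so z → +∞.

The LP is unbounded; z can be made arbitrarily large.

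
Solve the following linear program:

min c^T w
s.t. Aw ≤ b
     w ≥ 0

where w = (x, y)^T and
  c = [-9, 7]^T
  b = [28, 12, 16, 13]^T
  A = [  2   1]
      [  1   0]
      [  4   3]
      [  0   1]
Each vertex is the intersection of two constraint boundaries that also satisfies all remaining constraints:
  x = 0 and y = 0 → (0, 0)
  4x + 3y = 16 and y = 0 → (4, 0)
  4x + 3y = 16 and x = 0 → (0, 5.333)

Evaluating z = -9x + 7y at each vertex:
  (0, 0): z = 0
  (4, 0): z = -36
  (0, 5.333): z = 37.33

The minimum is at (4, 0) with z = -36.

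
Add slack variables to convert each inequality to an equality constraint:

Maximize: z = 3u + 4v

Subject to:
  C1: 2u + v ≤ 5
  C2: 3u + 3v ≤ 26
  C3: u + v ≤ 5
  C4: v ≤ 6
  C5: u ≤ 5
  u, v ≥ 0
max z = 3u + 4v

s.t.
  2u + v + s1 = 5
  3u + 3v + s2 = 26
  u + v + s3 = 5
  v + s4 = 6
  u + s5 = 5
  u, v, s1, s2, s3, s4, s5 ≥ 0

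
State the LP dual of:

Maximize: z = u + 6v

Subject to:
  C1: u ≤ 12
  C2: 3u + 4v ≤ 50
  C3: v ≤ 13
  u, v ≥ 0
Minimize: z = 12y1 + 50y2 + 13y3

Subject to:
  C1: -y1 - 3y2 ≤ -1
  C2: -4y2 - y3 ≤ -6
  y1, y2, y3 ≥ 0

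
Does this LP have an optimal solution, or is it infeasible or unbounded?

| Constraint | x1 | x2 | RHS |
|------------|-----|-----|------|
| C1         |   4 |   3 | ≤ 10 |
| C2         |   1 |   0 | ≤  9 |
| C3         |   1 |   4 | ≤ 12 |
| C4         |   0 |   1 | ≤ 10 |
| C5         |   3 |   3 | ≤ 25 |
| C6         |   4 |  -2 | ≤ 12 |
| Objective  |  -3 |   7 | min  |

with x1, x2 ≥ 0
The point (2.5, 0) satisfies every constraint, so the LP is feasible; the constraints give x1 ≤ 9 and x2 ≤ 10, which with x1, x2 ≥ 0 keep the feasible region inside a bounded box. A feasible, bounded LP attains a finite optimum at a vertex.

Evaluating z = -3x1 + 7x2 at each vertex:
  (0, 0): z = 0
  (2.5, 0): z = -7.5
  (0.3077, 2.923): z = 19.54
  (0, 3): z = 21

Bounded optimum: z* = -7.5 at (2.5, 0).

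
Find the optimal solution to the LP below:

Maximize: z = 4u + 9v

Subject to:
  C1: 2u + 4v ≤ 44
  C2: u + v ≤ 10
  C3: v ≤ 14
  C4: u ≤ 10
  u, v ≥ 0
u = 0, v = 10, z = 90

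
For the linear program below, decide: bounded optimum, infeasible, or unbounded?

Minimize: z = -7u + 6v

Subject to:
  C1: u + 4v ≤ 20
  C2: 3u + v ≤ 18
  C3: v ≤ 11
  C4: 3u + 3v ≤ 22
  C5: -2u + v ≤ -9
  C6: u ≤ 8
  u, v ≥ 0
The point (6, 0) satisfies every constraint, so the LP is feasible; the constraints give u ≤ 8 and v ≤ 11, which with u, v ≥ 0 keep the feasible region inside a bounded box. A feasible, bounded LP attains a finite optimum at a vertex.

Evaluating z = -7u + 6v at each vertex:
  (4.5, 0): z = -31.5
  (6, 0): z = -42
  (5.4, 1.8): z = -27

The LP has an optimal solution: (6, 0) with z = -42.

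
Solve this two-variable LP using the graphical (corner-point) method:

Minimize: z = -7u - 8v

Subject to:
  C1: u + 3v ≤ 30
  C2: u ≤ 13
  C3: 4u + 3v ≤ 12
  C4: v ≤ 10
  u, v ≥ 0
Each vertex is the intersection of two constraint boundaries that also satisfies all remaining constraints:
  u = 0 and v = 0 → (0, 0)
  4u + 3v = 12 and v = 0 → (3, 0)
  4u + 3v = 12 and u = 0 → (0, 4)

Evaluating z = -7u - 8v at each vertex:
  (0, 0): z = 0
  (3, 0): z = -21
  (0, 4): z = -32

The minimum is at (0, 4) with z = -32.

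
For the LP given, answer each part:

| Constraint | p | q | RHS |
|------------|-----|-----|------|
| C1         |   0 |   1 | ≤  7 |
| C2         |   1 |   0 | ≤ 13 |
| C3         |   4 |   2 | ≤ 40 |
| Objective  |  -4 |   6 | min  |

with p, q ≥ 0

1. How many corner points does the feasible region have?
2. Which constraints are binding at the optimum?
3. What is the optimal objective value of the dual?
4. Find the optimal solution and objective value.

1. 4
2. C3, q ≥ 0
3. -40 (by strong duality, equal to the primal optimum)
4. p = 10, q = 0, z = -40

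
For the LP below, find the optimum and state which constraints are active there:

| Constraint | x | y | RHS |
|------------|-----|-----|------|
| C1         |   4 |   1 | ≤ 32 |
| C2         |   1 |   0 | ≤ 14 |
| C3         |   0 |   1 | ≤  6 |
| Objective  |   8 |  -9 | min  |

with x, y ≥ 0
Optimal: x = 0, y = 6
Binding: C3, x ≥ 0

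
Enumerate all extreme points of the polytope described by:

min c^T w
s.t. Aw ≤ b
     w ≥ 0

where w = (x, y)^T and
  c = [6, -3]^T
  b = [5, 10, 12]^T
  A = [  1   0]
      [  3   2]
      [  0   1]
Each vertex is the intersection of two constraint boundaries that also satisfies all remaining constraints:
  x = 0 and y = 0 → (0, 0)
  3x + 2y = 10 and y = 0 → (3.333, 0)
  3x + 2y = 10 and x = 0 → (0, 5)

Vertices: (0, 0), (3.333, 0), (0, 5)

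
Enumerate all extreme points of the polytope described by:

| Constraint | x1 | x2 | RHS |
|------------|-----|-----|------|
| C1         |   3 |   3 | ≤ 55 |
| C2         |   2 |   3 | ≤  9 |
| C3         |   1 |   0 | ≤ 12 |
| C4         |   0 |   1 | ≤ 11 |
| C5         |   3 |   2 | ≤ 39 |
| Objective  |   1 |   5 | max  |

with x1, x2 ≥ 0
Each vertex is the intersection of two constraint boundaries that also satisfies all remaining constraints:
  x1 = 0 and x2 = 0 → (0, 0)
  2x1 + 3x2 = 9 and x2 = 0 → (4.5, 0)
  2x1 + 3x2 = 9 and x1 = 0 → (0, 3)

Vertices: (0, 0), (4.5, 0), (0, 3)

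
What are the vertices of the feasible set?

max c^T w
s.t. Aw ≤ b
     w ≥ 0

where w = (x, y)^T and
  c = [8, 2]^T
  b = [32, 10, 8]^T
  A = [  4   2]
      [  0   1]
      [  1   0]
Each vertex is the intersection of two constraint boundaries that also satisfies all remaining constraints:
  x = 0 and y = 0 → (0, 0)
  4x + 2y = 32 and x = 8 → (8, 0)
  4x + 2y = 32 and y = 10 → (3, 10)
  y = 10 and x = 0 → (0, 10)

Vertices: (0, 0), (8, 0), (3, 10), (0, 10)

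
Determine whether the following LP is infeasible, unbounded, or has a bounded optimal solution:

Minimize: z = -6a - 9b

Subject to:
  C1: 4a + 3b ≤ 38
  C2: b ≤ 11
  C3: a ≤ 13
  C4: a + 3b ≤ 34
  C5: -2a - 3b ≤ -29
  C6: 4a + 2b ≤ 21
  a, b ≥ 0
The point (0, 10.5) satisfies every constraint, so the LP is feasible; the constraints give a ≤ 13 and b ≤ 11, which with a, b ≥ 0 keep the feasible region inside a bounded box. A feasible, bounded LP attains a finite optimum at a vertex.

Feasible with finite optimum z* = -94.5 at (0, 10.5).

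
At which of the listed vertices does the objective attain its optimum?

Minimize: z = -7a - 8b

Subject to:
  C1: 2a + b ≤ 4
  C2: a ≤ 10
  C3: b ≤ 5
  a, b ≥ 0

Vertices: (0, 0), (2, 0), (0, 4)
(0, 4) with z = -32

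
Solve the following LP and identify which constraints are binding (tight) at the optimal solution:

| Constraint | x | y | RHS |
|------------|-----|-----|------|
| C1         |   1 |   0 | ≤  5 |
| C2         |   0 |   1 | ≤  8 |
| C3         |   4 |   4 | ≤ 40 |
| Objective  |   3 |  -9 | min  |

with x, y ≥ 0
Optimal: x = 0, y = 8
Slack at optimum:
  C1: slack = 5
  C2: slack = 0 (binding)
  C3: slack = 8
  x ≥ 0: x = 0 (binding)
  y ≥ 0: y = 8
Binding constraints: C2, x ≥ 0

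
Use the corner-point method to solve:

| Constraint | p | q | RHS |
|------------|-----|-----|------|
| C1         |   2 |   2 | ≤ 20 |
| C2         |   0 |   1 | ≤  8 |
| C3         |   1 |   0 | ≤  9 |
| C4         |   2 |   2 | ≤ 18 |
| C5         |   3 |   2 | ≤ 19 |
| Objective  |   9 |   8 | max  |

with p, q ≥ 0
p = 1, q = 8, z = 73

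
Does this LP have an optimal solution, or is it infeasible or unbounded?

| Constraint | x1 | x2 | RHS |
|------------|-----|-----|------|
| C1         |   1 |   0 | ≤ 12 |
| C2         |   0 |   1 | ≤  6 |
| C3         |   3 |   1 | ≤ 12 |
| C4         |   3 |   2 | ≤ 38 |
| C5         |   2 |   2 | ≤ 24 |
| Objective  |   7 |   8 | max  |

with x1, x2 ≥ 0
The point (2, 6) satisfies every constraint, so the LP is feasible; the constraints give x1 ≤ 12 and x2 ≤ 6, which with x1, x2 ≥ 0 keep the feasible region inside a bounded box. A feasible, bounded LP attains a finite optimum at a vertex.

Evaluating z = 7x1 + 8x2 at each vertex:
  (0, 0): z = 0
  (4, 0): z = 28
  (2, 6): z = 62
  (0, 6): z = 48

Feasible with finite optimum z* = 62 at (2, 6).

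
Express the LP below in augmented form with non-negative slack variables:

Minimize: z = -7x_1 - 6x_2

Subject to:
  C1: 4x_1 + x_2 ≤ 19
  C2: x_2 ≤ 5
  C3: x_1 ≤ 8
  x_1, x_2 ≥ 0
min z = -7x_1 - 6x_2

s.t.
  4x_1 + x_2 + s1 = 19
  x_2 + s2 = 5
  x_1 + s3 = 8
  x_1, x_2, s1, s2, s3 ≥ 0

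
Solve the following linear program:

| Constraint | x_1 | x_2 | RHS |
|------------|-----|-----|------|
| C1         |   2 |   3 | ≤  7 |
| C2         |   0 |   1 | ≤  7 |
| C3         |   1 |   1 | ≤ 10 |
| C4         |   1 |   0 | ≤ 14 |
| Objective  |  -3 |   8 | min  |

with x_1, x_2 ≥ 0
x_1 = 3.5, x_2 = 0, z = -10.5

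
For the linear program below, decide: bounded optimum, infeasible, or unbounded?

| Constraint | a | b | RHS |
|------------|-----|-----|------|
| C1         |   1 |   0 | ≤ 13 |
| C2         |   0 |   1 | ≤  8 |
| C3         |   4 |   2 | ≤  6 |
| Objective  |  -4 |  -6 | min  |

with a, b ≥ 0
The point (0, 3) satisfies every constraint, so the LP is feasible; the constraints give a ≤ 13 and b ≤ 8, which with a, b ≥ 0 keep the feasible region inside a bounded box. A feasible, bounded LP attains a finite optimum at a vertex.

Evaluating z = -4a - 6b at each vertex:
  (0, 0): z = 0
  (1.5, 0): z = -6
  (0, 3): z = -18

Bounded optimum: z* = -18 at (0, 3).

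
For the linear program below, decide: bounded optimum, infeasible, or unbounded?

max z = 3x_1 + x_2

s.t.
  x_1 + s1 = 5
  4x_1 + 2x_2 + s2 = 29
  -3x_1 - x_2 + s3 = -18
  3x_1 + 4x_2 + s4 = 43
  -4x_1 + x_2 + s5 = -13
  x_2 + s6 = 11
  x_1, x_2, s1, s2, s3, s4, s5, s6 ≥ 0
The point (5, 4.5) satisfies every constraint, so the LP is feasible; the constraints give x_1 ≤ 5 and x_2 ≤ 11, which with x_1, x_2 ≥ 0 keep the feasible region inside a bounded box. A feasible, bounded LP attains a finite optimum at a vertex.

Evaluating z = 3x_1 + x_2 at each vertex:
  (5, 3): z = 18
  (5, 4.5): z = 19.5
  (4.583, 5.333): z = 19.08
  (4.429, 4.714): z = 18

The LP has an optimal solution: (5, 4.5) with z = 19.5.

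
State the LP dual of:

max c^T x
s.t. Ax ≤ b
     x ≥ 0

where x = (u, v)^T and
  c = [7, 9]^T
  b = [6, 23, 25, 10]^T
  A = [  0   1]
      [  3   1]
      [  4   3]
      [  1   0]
Minimize: z = 6y1 + 23y2 + 25y3 + 10y4

Subject to:
  C1: -3y2 - 4y3 - y4 ≤ -7
  C2: -y1 - y2 - 3y3 ≤ -9
  y1, y2, y3, y4 ≥ 0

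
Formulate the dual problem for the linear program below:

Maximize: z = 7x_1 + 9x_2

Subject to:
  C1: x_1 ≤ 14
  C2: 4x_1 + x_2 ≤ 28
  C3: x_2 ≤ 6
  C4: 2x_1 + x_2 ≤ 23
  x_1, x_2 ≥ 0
Minimize: z = 14y1 + 28y2 + 6y3 + 23y4

Subject to:
  C1: -y1 - 4y2 - 2y4 ≤ -7
  C2: -y2 - y3 - y4 ≤ -9
  y1, y2, y3, y4 ≥ 0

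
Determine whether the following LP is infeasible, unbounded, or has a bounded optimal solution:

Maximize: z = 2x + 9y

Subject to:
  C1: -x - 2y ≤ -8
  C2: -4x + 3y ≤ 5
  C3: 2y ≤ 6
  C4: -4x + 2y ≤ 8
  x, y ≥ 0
Feasible point: (2, 3) satisfies every constraint, so the LP is feasible.
Direction d = (1, 0): for each constraint row a, a·d ≤ 0 —
  (-1)(1) + (-2)(0) = -1 ≤ 0
  (-4)(1) + (3)(0) = -4 ≤ 0
  (0)(1) + (2)(0) = 0 ≤ 0
  (-4)(1) + (2)(0) = -4 ≤ 0
and d ≥ 0, so (2, 3) + t·d stays feasible for every t ≥ 0. Along this ray z = 2x + 9y changes by 2 per unit t, so z → +∞.

Unbounded — the objective can increase without bound over the feasible region.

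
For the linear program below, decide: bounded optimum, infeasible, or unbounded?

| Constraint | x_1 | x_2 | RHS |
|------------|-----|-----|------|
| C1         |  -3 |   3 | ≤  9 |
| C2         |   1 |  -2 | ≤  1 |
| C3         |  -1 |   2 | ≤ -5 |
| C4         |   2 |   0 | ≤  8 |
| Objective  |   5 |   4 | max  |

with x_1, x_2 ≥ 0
C2 requires x_1 - 2x_2 ≤ 1, while C3 (-x_1 + 2x_2 ≤ -5) is equivalent to x_1 - 2x_2 ≥ 5. Together they would need 5 ≤ x_1 - 2x_2 ≤ 1, which is impossible since 5 > 1. No point satisfies all constraints.

The feasible region is empty; the LP is infeasible.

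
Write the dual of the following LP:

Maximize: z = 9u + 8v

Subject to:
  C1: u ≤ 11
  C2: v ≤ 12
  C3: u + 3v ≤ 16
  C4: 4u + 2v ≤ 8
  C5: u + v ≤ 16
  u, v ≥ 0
Minimize: z = 11y1 + 12y2 + 16y3 + 8y4 + 16y5

Subject to:
  C1: -y1 - y3 - 4y4 - y5 ≤ -9
  C2: -y2 - 3y3 - 2y4 - y5 ≤ -8
  y1, y2, y3, y4, y5 ≥ 0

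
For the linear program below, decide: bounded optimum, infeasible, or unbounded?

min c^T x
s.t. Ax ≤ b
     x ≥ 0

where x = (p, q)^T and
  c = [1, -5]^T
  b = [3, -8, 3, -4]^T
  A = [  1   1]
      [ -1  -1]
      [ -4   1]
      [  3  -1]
One constraint requires p + q ≤ 3, while the constraint -p - q ≤ -8 is equivalent to p + q ≥ 8. Together they would need 8 ≤ p + q ≤ 3, which is impossible since 8 > 3. No point satisfies all constraints.

Infeasible: no point satisfies all constraints simultaneously.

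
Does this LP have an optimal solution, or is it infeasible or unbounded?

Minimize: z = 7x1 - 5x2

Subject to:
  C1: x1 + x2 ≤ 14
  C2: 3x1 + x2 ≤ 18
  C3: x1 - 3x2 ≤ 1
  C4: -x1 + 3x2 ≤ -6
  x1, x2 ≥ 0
C3 requires x1 - 3x2 ≤ 1, while C4 (-x1 + 3x2 ≤ -6) is equivalent to x1 - 3x2 ≥ 6. Together they would need 6 ≤ x1 - 3x2 ≤ 1, which is impossible since 6 > 1. No point satisfies all constraints.

Infeasible: no point satisfies all constraints simultaneously.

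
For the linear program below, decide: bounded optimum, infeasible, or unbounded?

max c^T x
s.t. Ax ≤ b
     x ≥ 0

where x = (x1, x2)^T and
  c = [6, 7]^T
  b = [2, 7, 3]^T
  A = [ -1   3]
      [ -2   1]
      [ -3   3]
Feasible point: (0, 0) satisfies every constraint, so the LP is feasible.
Direction d = (1, 0): for each constraint row a, a·d ≤ 0 —
  (-1)(1) + (3)(0) = -1 ≤ 0
  (-2)(1) + (1)(0) = -2 ≤ 0
  (-3)(1) + (3)(0) = -3 ≤ 0
and d ≥ 0, so (0, 0) + t·d stays feasible for every t ≥ 0. Along this ray z = 6x1 + 7x2 changes by 6 per unit t, so z → +∞.

Unbounded — the objective can increase without bound over the feasible region.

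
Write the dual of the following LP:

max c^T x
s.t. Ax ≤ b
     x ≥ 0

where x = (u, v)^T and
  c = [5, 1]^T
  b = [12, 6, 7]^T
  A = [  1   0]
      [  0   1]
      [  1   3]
Minimize: z = 12y1 + 6y2 + 7y3

Subject to:
  C1: -y1 - y3 ≤ -5
  C2: -y2 - 3y3 ≤ -1
  y1, y2, y3 ≥ 0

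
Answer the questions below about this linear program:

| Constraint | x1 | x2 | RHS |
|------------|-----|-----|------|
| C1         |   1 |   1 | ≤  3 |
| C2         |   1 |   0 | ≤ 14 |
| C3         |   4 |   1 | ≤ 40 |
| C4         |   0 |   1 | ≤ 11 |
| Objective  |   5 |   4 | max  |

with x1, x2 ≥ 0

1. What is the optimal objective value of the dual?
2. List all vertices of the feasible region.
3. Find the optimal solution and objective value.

1. 15 (by strong duality, equal to the primal optimum)
2. (0, 0), (3, 0), (0, 3)
3. x1 = 3, x2 = 0, z = 15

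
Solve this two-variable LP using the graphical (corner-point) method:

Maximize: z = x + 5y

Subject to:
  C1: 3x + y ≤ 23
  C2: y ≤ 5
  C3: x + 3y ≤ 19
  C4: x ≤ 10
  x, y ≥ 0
Each vertex is the intersection of two constraint boundaries that also satisfies all remaining constraints:
  x = 0 and y = 0 → (0, 0)
  3x + y = 23 and y = 0 → (7.667, 0)
  3x + y = 23 and x + 3y = 19 → (6.25, 4.25)
  y = 5 and x + 3y = 19 → (4, 5)
  y = 5 and x = 0 → (0, 5)

Evaluating z = x + 5y at each vertex:
  (0, 0): z = 0
  (7.667, 0): z = 7.667
  (6.25, 4.25): z = 27.5
  (4, 5): z = 29
  (0, 5): z = 25

The maximum is at (4, 5) with z = 29.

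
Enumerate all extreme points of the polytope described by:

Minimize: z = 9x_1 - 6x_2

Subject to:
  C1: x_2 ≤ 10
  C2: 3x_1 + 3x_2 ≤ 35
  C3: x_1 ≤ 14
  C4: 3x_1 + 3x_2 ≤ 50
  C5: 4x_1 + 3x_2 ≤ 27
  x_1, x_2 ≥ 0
Each vertex is the intersection of two constraint boundaries that also satisfies all remaining constraints:
  x_1 = 0 and x_2 = 0 → (0, 0)
  4x_1 + 3x_2 = 27 and x_2 = 0 → (6.75, 0)
  4x_1 + 3x_2 = 27 and x_1 = 0 → (0, 9)

Vertices: (0, 0), (6.75, 0), (0, 9)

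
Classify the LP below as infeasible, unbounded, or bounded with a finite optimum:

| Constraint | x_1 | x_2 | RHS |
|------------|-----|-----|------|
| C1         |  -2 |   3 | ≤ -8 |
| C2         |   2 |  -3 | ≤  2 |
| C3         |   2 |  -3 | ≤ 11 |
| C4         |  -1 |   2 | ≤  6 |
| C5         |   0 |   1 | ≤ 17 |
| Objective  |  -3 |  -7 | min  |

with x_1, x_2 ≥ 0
C2 requires 2x_1 - 3x_2 ≤ 2, while C1 (-2x_1 + 3x_2 ≤ -8) is equivalent to 2x_1 - 3x_2 ≥ 8. Together they would need 8 ≤ 2x_1 - 3x_2 ≤ 2, which is impossible since 8 > 2. No point satisfies all constraints.

Infeasible — the constraint set is empty.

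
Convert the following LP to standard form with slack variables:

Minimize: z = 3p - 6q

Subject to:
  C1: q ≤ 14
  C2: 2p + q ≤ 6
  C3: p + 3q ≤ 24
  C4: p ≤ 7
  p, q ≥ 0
min z = 3p - 6q

s.t.
  q + s1 = 14
  2p + q + s2 = 6
  p + 3q + s3 = 24
  p + s4 = 7
  p, q, s1, s2, s3, s4 ≥ 0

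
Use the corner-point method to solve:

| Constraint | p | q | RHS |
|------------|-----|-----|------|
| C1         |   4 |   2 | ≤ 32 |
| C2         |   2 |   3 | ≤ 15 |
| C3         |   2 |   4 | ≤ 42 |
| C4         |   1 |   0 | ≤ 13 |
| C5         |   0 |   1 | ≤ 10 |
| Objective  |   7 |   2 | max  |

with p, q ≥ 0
Each vertex is the intersection of two constraint boundaries that also satisfies all remaining constraints:
  p = 0 and q = 0 → (0, 0)
  2p + 3q = 15 and q = 0 → (7.5, 0)
  2p + 3q = 15 and p = 0 → (0, 5)

Evaluating z = 7p + 2q at each vertex:
  (0, 0): z = 0
  (7.5, 0): z = 52.5
  (0, 5): z = 10

The maximum is at (7.5, 0) with z = 52.5.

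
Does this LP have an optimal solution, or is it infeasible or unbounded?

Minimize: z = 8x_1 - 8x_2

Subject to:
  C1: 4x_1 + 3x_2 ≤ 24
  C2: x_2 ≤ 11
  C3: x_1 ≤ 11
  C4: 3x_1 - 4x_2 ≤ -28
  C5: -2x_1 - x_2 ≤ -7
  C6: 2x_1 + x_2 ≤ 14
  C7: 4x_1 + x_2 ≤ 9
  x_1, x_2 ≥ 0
The point (0, 8) satisfies every constraint, so the LP is feasible; the constraints give x_1 ≤ 11 and x_2 ≤ 11, which with x_1, x_2 ≥ 0 keep the feasible region inside a bounded box. A feasible, bounded LP attains a finite optimum at a vertex.

Evaluating z = 8x_1 - 8x_2 at each vertex:
  (0, 7): z = -56
  (0.4211, 7.316): z = -55.16
  (0.375, 7.5): z = -57
  (0, 8): z = -64

Bounded optimum: z* = -64 at (0, 8).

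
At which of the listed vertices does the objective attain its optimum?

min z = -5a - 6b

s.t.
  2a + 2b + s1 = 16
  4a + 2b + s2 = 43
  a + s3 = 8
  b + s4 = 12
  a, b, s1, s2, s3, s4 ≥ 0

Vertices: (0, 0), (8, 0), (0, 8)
Evaluating z = -5a - 6b at each vertex:
  (0, 0): z = 0
  (8, 0): z = -40
  (0, 8): z = -48

The smallest value is z = -48, attained at (0, 8).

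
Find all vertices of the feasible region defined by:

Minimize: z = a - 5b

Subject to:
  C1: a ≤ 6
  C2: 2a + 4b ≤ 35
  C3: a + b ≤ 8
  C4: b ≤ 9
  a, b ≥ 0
Each vertex is the intersection of two constraint boundaries that also satisfies all remaining constraints:
  a = 0 and b = 0 → (0, 0)
  a = 6 and b = 0 → (6, 0)
  a = 6 and a + b = 8 → (6, 2)
  a + b = 8 and a = 0 → (0, 8)

Vertices: (0, 0), (6, 0), (6, 2), (0, 8)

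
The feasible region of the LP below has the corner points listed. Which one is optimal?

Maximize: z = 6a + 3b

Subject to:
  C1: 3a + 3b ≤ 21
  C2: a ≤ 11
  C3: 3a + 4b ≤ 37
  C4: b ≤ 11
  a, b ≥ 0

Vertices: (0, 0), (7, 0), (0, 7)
Evaluating z = 6a + 3b at each vertex:
  (0, 0): z = 0
  (7, 0): z = 42
  (0, 7): z = 21

The largest value is z = 42, attained at (7, 0).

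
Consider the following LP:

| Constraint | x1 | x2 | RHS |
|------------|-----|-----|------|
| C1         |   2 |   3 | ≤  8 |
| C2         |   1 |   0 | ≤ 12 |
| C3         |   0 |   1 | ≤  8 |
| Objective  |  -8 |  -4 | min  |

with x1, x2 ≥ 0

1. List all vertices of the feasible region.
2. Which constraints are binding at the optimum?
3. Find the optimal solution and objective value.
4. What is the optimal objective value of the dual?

1. (0, 0), (4, 0), (0, 2.667)
2. C1, x2 ≥ 0
3. x1 = 4, x2 = 0, z = -32
4. -32 (by strong duality, equal to the primal optimum)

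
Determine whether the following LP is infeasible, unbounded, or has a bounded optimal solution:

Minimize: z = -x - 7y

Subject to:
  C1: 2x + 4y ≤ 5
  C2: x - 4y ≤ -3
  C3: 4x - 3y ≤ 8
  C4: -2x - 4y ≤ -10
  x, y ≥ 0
C1 requires 2x + 4y ≤ 5, while C4 (-2x - 4y ≤ -10) is equivalent to 2x + 4y ≥ 10. Together they would need 10 ≤ 2x + 4y ≤ 5, which is impossible since 10 > 5. No point satisfies all constraints.

Infeasible — the constraint set is empty.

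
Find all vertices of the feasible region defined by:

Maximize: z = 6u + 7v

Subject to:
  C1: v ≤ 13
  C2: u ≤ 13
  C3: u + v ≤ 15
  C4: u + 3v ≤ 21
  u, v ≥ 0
Each vertex is the intersection of two constraint boundaries that also satisfies all remaining constraints:
  u = 0 and v = 0 → (0, 0)
  u = 13 and v = 0 → (13, 0)
  u = 13 and u + v = 15 → (13, 2)
  u + v = 15 and u + 3v = 21 → (12, 3)
  u + 3v = 21 and u = 0 → (0, 7)

Vertices: (0, 0), (13, 0), (13, 2), (12, 3), (0, 7)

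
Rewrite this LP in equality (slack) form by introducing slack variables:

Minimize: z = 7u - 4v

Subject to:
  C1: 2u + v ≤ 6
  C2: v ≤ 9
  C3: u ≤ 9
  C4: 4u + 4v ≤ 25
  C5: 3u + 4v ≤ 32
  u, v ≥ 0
min z = 7u - 4v

s.t.
  2u + v + s1 = 6
  v + s2 = 9
  u + s3 = 9
  4u + 4v + s4 = 25
  3u + 4v + s5 = 32
  u, v, s1, s2, s3, s4, s5 ≥ 0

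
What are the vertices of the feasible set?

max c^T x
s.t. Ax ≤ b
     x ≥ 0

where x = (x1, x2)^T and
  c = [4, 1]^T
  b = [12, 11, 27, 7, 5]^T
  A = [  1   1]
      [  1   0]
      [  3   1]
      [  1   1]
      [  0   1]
Each vertex is the intersection of two constraint boundaries that also satisfies all remaining constraints:
  x1 = 0 and x2 = 0 → (0, 0)
  x1 + x2 = 7 and x2 = 0 → (7, 0)
  x1 + x2 = 7 and x2 = 5 → (2, 5)
  x2 = 5 and x1 = 0 → (0, 5)

Vertices: (0, 0), (7, 0), (2, 5), (0, 5)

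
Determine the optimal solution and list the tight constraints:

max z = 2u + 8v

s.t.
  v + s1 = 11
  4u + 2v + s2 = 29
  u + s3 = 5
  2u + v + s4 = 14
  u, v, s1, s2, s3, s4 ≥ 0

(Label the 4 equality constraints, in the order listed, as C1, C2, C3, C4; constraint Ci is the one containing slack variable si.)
Optimal: u = 1.5, v = 11
Slack at optimum:
  C1: slack = 0 (binding)
  C2: slack = 1
  C3: slack = 3.5
  C4: slack = 0 (binding)
  u ≥ 0: u = 1.5
  v ≥ 0: v = 11
Binding constraints: C1, C4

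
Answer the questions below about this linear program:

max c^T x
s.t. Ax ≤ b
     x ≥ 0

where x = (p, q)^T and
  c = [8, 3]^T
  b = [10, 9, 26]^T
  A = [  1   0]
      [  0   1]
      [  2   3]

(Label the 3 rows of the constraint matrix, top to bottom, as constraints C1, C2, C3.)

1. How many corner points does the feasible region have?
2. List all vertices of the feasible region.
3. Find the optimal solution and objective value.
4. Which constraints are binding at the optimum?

1. 4
2. (0, 0), (10, 0), (10, 2), (0, 8.667)
3. p = 10, q = 2, z = 86
4. C1, C3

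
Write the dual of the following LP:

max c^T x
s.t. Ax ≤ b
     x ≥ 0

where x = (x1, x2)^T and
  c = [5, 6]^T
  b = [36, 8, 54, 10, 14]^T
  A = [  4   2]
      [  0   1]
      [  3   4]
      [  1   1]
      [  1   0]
Minimize: z = 36y1 + 8y2 + 54y3 + 10y4 + 14y5

Subject to:
  C1: -4y1 - 3y3 - y4 - y5 ≤ -5
  C2: -2y1 - y2 - 4y3 - y4 ≤ -6
  y1, y2, y3, y4, y5 ≥ 0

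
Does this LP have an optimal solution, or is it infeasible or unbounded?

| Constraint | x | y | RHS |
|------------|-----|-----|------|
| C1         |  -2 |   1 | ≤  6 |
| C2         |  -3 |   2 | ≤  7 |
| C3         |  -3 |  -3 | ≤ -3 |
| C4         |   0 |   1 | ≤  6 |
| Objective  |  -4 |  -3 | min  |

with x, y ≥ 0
Feasible point: (0, 1) satisfies every constraint, so the LP is feasible.
Direction d = (1, 0): for each constraint row a, a·d ≤ 0 —
  (-2)(1) + (1)(0) = -2 ≤ 0
  (-3)(1) + (2)(0) = -3 ≤ 0
  (-3)(1) + (-3)(0) = -3 ≤ 0
  (0)(1) + (1)(0) = 0 ≤ 0
and d ≥ 0, so (0, 1) + t·d stays feasible for every t ≥ 0. Along this ray z = -4x - 3y changes by -4 per unit t, so z → −∞.

Unbounded — the objective can decrease without bound over the feasible region.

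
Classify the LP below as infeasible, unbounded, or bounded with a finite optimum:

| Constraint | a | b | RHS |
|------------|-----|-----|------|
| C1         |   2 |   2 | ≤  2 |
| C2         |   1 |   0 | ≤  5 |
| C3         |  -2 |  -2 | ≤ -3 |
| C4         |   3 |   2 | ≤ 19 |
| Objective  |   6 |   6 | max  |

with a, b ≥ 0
C1 requires 2a + 2b ≤ 2, while C3 (-2a - 2b ≤ -3) is equivalent to 2a + 2b ≥ 3. Together they would need 3 ≤ 2a + 2b ≤ 2, which is impossible since 3 > 2. No point satisfies all constraints.

The feasible region is empty; the LP is infeasible.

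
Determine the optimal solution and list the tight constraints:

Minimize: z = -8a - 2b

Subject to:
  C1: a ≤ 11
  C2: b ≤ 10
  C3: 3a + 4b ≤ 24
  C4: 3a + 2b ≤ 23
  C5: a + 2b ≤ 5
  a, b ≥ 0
Optimal: a = 5, b = 0
Binding: C5, b ≥ 0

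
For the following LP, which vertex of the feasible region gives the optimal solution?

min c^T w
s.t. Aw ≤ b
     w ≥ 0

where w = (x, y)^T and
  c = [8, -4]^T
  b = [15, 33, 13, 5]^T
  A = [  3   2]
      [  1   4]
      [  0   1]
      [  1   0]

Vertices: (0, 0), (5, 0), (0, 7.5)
Evaluating z = 8x - 4y at each vertex:
  (0, 0): z = 0
  (5, 0): z = 40
  (0, 7.5): z = -30

The smallest value is z = -30, attained at (0, 7.5).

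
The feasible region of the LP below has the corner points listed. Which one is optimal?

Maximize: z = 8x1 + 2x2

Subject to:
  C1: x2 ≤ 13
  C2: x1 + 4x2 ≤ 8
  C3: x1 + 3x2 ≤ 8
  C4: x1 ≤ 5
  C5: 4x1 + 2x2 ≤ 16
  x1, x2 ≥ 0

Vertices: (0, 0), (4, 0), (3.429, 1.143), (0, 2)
(4, 0) with z = 32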